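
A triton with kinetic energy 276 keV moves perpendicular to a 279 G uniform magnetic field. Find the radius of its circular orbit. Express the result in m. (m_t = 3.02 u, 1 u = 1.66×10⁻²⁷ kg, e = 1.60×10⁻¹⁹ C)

r ≈ 4.71 m

Convert the energy: K = 276 keV = 4.42×10^-14 J.
v = √(2K/m) = √(2·4.42×10^-14/5.01×10^-27) = 4.20×10^6 m/s.
r = mv/(qB) = (5.01×10^-27)(4.20×10^6) / [(1×1.60×10^-19)(0.0279)] = 4.71 m.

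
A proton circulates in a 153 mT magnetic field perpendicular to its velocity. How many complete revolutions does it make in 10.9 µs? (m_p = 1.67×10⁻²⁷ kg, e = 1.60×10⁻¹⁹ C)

N = 25

T = 2πm/(qB) = 2π(1.67×10^-27) / [(1×1.60×10^-19)(0.153)] = 4.2863×10^-7 s.
N = t/T = 1.09×10^-5 / 4.2863×10^-7 ≈ 25.43, so 25 complete revolutions.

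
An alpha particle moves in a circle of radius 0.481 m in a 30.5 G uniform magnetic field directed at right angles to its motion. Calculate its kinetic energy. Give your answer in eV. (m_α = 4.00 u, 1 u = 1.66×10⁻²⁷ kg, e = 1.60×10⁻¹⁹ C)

K ≈ 104 eV

v = qBr/m = (2×1.60×10^-19)(3.05×10^-3)(0.481) / (6.64×10^-27) = 7.07×10^4 m/s.
K = ½mv² = 0.5·(6.64×10^-27)·(7.07×10^4)² = 1.66×10^-17 J = 104 eV.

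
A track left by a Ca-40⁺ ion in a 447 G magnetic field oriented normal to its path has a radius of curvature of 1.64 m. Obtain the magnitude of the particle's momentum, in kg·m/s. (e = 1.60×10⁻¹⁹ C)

p ≈ 1.17×10^-20 kg·m/s

Since qvB = mv²/r, the momentum p = mv = qBr.
p = (1×1.60×10^-19)(0.0447)(1.64) = 1.17×10^-20 kg·m/s.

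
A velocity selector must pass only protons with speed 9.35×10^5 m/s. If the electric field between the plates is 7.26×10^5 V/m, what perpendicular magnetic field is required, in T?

B ≈ 0.776 T

qE = qvB ⇒ B = E/v = (7.26×10^5) / (9.35×10^5) = 0.776 T.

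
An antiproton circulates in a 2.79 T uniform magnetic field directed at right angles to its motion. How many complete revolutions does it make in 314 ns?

T = 2πm/(qB) = 2π(1.67×10^-27) / [(1×1.60×10^-19)(2.79)] = 2.3506×10^-8 s.
N = t/T = 3.14×10^-7 / 2.3506×10^-8 ≈ 13.36, so 13 complete revolutions.

N = 13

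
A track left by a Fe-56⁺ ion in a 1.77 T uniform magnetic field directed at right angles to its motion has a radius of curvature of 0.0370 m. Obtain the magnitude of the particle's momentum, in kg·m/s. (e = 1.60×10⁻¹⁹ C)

p ≈ 1.05×10^-20 kg·m/s

Since qvB = mv²/r, the momentum p = mv = qBr.
p = (1×1.60×10^-19)(1.77)(0.0370) = 1.05×10^-20 kg·m/s.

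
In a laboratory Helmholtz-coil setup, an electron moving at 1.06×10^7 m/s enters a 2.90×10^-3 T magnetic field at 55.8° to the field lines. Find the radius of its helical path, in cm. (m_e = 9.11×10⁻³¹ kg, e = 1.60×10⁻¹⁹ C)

r ≈ 1.72 cm

Only the perpendicular component v⊥ = v sin55.8° = 8.77×10^6 m/s is bent by the field.
r = m v⊥ /(qB) = (9.11×10^-31)(8.77×10^6) / [(1×1.60×10^-19)(2.90×10^-3)] = 0.0172 m.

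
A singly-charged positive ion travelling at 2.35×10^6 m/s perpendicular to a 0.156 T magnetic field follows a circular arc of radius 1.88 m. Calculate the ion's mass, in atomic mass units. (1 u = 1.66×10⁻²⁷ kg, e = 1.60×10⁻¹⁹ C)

qvB = mv²/r ⇒ m = qBr/v.
m = (1×1.60×10^-19)(0.156)(1.88) / (2.35×10^6) = 2.00×10^-26 kg = 12.0 u.

m ≈ 12.0 u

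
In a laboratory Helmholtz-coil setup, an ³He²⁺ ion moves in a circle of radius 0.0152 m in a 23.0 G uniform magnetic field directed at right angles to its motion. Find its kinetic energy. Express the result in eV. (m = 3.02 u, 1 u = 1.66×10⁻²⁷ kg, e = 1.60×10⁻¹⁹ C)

K ≈ 0.0780 eV

v = qBr/m = (2×1.60×10^-19)(2.30×10^-3)(0.0152) / (5.01×10^-27) = 2230 m/s.
K = ½mv² = 0.5·(5.01×10^-27)·(2230)² = 1.25×10^-20 J = 0.0780 eV.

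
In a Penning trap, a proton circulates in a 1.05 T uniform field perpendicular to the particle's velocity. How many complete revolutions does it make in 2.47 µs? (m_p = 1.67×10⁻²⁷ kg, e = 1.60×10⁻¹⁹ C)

T = 2πm/(qB) = 2π(1.67×10^-27) / [(1×1.60×10^-19)(1.05)] = 6.2458×10^-8 s.
N = t/T = 2.47×10^-6 / 6.2458×10^-8 ≈ 39.55, so 39 complete revolutions.

N = 39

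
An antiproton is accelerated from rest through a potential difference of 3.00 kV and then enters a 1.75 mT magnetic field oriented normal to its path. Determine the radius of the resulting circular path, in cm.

r ≈ 452 cm

The kinetic energy gained is K = qV = (1×1.60×10^-19)(3000) = 4.80×10^-16 J.
v = √(2K/m) = 7.58×10^5 m/s.
r = mv/(qB) = (1.67×10^-27)(7.58×10^5) / [(1×1.60×10^-19)(1.75×10^-3)] = 4.52 m.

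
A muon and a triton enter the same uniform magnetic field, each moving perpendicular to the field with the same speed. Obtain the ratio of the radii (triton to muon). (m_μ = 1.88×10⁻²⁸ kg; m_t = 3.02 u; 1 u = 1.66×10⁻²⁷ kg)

ratio ≈ 26.7

r = mv/(qB) ⇒ at equal v, r ∝ m/q.
r_{triton}/r_{muon} = 26.7.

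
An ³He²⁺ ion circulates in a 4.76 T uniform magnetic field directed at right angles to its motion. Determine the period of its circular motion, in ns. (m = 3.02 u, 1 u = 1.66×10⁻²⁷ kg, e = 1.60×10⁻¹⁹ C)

The cyclotron period is independent of speed: T = 2πm/(qB).
T = 2π(5.01×10^-27) / [(2×1.60×10^-19)(4.76)] = 2.07×10^-8 s.

T ≈ 20.7 ns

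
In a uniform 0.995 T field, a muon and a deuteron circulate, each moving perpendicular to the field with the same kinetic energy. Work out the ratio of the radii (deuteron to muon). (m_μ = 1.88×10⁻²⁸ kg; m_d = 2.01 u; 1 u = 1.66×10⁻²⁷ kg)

r = √(2mK)/(qB) ⇒ at equal K, r ∝ √m/q.
r_{deuteron}/r_{muon} = 4.21.

ratio ≈ 4.21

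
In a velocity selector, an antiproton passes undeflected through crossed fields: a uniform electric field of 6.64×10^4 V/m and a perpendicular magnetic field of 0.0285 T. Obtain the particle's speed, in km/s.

For zero net force, qE = qvB, so v = E/B.
v = (6.64×10^4) / (0.0285) = 2.33×10^6 m/s.

v ≈ 2330 km/s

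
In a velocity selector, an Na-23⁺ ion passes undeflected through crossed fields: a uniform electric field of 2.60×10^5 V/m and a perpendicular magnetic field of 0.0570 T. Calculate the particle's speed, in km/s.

v ≈ 4560 km/s

For zero net force, qE = qvB, so v = E/B.
v = (2.60×10^5) / (0.0570) = 4.56×10^6 m/s.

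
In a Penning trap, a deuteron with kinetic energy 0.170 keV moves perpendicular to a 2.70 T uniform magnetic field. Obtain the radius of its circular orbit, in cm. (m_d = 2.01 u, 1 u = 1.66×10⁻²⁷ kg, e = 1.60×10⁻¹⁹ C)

Convert the energy: K = 0.170 keV = 2.72×10^-17 J.
v = √(2K/m) = √(2·2.72×10^-17/3.34×10^-27) = 1.28×10^5 m/s.
r = mv/(qB) = (3.34×10^-27)(1.28×10^5) / [(1×1.60×10^-19)(2.70)] = 9.86×10^-4 m.

r ≈ 0.0986 cm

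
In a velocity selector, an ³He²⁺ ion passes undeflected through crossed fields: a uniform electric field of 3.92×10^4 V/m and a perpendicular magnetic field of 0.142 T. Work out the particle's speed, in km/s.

v ≈ 276 km/s

For zero net force, qE = qvB, so v = E/B.
v = (3.92×10^4) / (0.142) = 2.76×10^5 m/s.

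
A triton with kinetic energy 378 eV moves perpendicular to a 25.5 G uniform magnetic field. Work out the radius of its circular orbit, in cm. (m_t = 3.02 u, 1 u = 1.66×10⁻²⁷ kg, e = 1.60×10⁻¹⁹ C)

r ≈ 191 cm

Convert the energy: K = 378 eV = 6.05×10^-17 J.
v = √(2K/m) = √(2·6.05×10^-17/5.01×10^-27) = 1.55×10^5 m/s.
r = mv/(qB) = (5.01×10^-27)(1.55×10^5) / [(1×1.60×10^-19)(2.55×10^-3)] = 1.91 m.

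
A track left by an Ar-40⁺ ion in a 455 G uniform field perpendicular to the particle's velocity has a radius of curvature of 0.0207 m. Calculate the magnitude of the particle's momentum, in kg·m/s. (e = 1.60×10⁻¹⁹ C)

p ≈ 1.51×10^-22 kg·m/s

Since qvB = mv²/r, the momentum p = mv = qBr.
p = (1×1.60×10^-19)(0.0455)(0.0207) = 1.51×10^-22 kg·m/s.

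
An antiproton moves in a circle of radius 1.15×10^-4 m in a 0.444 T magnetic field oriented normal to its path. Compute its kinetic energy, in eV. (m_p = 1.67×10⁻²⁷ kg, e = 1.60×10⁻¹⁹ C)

v = qBr/m = (1×1.60×10^-19)(0.444)(1.15×10^-4) / (1.67×10^-27) = 4890 m/s.
K = ½mv² = 0.5·(1.67×10^-27)·(4890)² = 2.00×10^-20 J = 0.125 eV.

K ≈ 0.125 eV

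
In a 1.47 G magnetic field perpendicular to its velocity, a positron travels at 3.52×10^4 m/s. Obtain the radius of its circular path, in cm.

r ≈ 0.136 cm

The magnetic force provides the centripetal force: qvB = mv²/r, so r = mv/(qB).
r = (9.11×10^-31 kg)(3.52×10^4 m/s) / [(1×1.60×10^-19 C)(1.47×10^-4 T)] = 1.36×10^-3 m.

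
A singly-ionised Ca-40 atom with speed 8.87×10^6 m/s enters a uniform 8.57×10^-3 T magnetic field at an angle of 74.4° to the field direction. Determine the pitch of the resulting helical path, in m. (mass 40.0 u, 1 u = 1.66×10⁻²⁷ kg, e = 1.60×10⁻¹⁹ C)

pitch ≈ 726 m

The velocity component along B is v∥ = v cos74.4° = 2.39×10^6 m/s.
The cyclotron period T = 2πm/(qB) = 3.04×10^-4 s is set by m, q, B alone.
Pitch = v∥·T = (2.39×10^6)(3.04×10^-4) = 726 m.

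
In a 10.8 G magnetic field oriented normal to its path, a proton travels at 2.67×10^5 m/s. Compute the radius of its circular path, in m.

r ≈ 2.58 m

The magnetic force provides the centripetal force: qvB = mv²/r, so r = mv/(qB).
r = (1.67×10^-27 kg)(2.67×10^5 m/s) / [(1×1.60×10^-19 C)(1.08×10^-3 T)] = 2.58 m.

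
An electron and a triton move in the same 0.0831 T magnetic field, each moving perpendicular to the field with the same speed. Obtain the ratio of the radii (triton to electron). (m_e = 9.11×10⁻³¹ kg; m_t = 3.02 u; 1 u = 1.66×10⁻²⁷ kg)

r = mv/(qB) ⇒ at equal v, r ∝ m/q.
r_{triton}/r_{electron} = 5500.

ratio ≈ 5500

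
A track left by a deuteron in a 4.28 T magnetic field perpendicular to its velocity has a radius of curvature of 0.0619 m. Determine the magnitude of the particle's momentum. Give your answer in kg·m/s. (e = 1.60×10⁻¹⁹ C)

p ≈ 4.24×10^-20 kg·m/s

Since qvB = mv²/r, the momentum p = mv = qBr.
p = (1×1.60×10^-19)(4.28)(0.0619) = 4.24×10^-20 kg·m/s.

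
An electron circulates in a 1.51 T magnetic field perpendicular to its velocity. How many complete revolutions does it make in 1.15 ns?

N = 48

T = 2πm/(qB) = 2π(9.11×10^-31) / [(1×1.60×10^-19)(1.51)] = 2.3692×10^-11 s.
N = t/T = 1.15×10^-9 / 2.3692×10^-11 ≈ 48.54, so 48 complete revolutions.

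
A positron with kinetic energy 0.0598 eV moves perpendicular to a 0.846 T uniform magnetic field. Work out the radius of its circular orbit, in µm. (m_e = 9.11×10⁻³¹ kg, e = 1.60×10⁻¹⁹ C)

r ≈ 0.975 µm

Convert the energy: K = 0.0598 eV = 9.57×10^-21 J.
v = √(2K/m) = √(2·9.57×10^-21/9.11×10^-31) = 1.45×10^5 m/s.
r = mv/(qB) = (9.11×10^-31)(1.45×10^5) / [(1×1.60×10^-19)(0.846)] = 9.75×10^-7 m.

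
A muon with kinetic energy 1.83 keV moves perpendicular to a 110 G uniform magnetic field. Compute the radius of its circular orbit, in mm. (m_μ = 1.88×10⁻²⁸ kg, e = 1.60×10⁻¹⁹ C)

Convert the energy: K = 1.83 keV = 2.93×10^-16 J.
v = √(2K/m) = √(2·2.93×10^-16/1.88×10^-28) = 1.76×10^6 m/s.
r = mv/(qB) = (1.88×10^-28)(1.76×10^6) / [(1×1.60×10^-19)(0.0110)] = 0.189 m.

r ≈ 189 mm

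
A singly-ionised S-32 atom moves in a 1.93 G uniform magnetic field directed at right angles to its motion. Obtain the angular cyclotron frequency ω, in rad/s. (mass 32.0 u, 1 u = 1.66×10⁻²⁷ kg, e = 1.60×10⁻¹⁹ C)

ω = qB/m = (1×1.60×10^-19)(1.93×10^-4) / (5.31×10^-26) = 581 rad/s.

ω ≈ 581 rad/s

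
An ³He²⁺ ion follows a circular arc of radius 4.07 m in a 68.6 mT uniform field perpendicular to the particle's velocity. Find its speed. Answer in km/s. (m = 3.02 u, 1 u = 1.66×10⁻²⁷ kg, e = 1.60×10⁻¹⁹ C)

From qvB = mv²/r, v = qBr/m.
v = (2×1.60×10^-19)(0.0686)(4.07) / (5.01×10^-27) = 1.78×10^7 m/s.

v ≈ 17800 km/s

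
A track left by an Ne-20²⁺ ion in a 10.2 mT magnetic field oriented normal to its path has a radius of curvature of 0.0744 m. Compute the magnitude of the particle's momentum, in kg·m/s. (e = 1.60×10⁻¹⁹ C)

p ≈ 2.43×10^-22 kg·m/s

Since qvB = mv²/r, the momentum p = mv = qBr.
p = (2×1.60×10^-19)(0.0102)(0.0744) = 2.43×10^-22 kg·m/s.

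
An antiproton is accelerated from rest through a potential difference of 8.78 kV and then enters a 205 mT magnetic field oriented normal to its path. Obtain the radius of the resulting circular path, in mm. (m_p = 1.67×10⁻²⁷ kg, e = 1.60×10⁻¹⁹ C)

r ≈ 66.0 mm

The kinetic energy gained is K = qV = (1×1.60×10^-19)(8780) = 1.40×10^-15 J.
v = √(2K/m) = 1.30×10^6 m/s.
r = mv/(qB) = (1.67×10^-27)(1.30×10^6) / [(1×1.60×10^-19)(0.205)] = 0.0660 m.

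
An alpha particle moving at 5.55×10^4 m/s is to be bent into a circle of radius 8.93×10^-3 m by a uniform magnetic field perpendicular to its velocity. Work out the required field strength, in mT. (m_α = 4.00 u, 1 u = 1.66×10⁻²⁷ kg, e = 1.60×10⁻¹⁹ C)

qvB = mv²/r gives B = mv/(qr).
B = (6.64×10^-27)(5.55×10^4) / [(2×1.60×10^-19)(8.93×10^-3)] = 0.129 T.

B ≈ 129 mT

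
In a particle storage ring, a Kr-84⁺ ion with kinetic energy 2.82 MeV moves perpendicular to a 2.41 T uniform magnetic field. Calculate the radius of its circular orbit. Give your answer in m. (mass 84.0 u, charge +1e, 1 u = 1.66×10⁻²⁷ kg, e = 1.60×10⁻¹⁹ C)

Convert the energy: K = 2.82 MeV = 4.51×10^-13 J.
v = √(2K/m) = √(2·4.51×10^-13/1.39×10^-25) = 2.54×10^6 m/s.
r = mv/(qB) = (1.39×10^-25)(2.54×10^6) / [(1×1.60×10^-19)(2.41)] = 0.920 m.

r ≈ 0.920 m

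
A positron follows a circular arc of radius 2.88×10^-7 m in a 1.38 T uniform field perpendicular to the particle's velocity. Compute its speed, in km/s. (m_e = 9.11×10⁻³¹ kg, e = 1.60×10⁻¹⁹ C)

v ≈ 69.8 km/s

From qvB = mv²/r, v = qBr/m.
v = (1×1.60×10^-19)(1.38)(2.88×10^-7) / (9.11×10^-31) = 6.98×10^4 m/s.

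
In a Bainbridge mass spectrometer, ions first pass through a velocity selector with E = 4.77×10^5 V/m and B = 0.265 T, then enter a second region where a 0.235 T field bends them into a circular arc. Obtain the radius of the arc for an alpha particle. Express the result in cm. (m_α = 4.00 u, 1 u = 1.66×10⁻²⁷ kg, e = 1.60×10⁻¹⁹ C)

r ≈ 15.9 cm

The selector passes v = E/B = 4.77×10^5/0.265 = 1.80×10^6 m/s.
In the deflection region, r = mv/(qB₂) = (6.64×10^-27)(1.80×10^6) / [(2×1.60×10^-19)(0.235)] = 0.159 m.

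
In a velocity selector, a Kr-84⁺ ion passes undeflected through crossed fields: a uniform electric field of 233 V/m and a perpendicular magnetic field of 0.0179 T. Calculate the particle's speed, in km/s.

v ≈ 13.0 km/s

For zero net force, qE = qvB, so v = E/B.
v = (233) / (0.0179) = 1.30×10^4 m/s.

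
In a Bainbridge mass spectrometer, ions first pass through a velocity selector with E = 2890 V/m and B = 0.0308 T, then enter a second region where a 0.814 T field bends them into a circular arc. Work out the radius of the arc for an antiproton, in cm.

The selector passes v = E/B = 2890/0.0308 = 9.38×10^4 m/s.
In the deflection region, r = mv/(qB₂) = (1.67×10^-27)(9.38×10^4) / [(1×1.60×10^-19)(0.814)] = 1.20×10^-3 m.

r ≈ 0.120 cm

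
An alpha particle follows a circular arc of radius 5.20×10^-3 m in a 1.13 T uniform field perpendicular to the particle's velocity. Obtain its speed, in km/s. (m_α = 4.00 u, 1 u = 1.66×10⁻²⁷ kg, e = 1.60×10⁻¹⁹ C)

From qvB = mv²/r, v = qBr/m.
v = (2×1.60×10^-19)(1.13)(5.20×10^-3) / (6.64×10^-27) = 2.83×10^5 m/s.

v ≈ 283 km/s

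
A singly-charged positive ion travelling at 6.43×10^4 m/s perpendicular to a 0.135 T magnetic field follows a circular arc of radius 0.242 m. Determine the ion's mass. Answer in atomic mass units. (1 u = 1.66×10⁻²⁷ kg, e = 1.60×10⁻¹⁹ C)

qvB = mv²/r ⇒ m = qBr/v.
m = (1×1.60×10^-19)(0.135)(0.242) / (6.43×10^4) = 8.13×10^-26 kg = 49.0 u.

m ≈ 49.0 u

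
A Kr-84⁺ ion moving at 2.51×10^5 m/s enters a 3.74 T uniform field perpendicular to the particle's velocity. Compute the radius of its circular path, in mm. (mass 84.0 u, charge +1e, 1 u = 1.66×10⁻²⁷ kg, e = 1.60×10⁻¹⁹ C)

The magnetic force provides the centripetal force: qvB = mv²/r, so r = mv/(qB).
r = (1.39×10^-25 kg)(2.51×10^5 m/s) / [(1×1.60×10^-19 C)(3.74 T)] = 0.0585 m.

r ≈ 58.5 mm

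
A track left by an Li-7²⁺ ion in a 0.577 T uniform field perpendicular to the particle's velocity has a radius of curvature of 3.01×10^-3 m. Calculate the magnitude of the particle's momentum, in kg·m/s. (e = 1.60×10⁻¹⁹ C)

Since qvB = mv²/r, the momentum p = mv = qBr.
p = (2×1.60×10^-19)(0.577)(3.01×10^-3) = 5.56×10^-22 kg·m/s.

p ≈ 5.56×10^-22 kg·m/s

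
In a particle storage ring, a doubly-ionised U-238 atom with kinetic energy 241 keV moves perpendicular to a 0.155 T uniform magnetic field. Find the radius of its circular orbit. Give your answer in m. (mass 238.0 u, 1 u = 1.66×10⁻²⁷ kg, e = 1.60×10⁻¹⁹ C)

r ≈ 3.52 m

Convert the energy: K = 241 keV = 3.86×10^-14 J.
v = √(2K/m) = √(2·3.86×10^-14/3.95×10^-25) = 4.42×10^5 m/s.
r = mv/(qB) = (3.95×10^-25)(4.42×10^5) / [(2×1.60×10^-19)(0.155)] = 3.52 m.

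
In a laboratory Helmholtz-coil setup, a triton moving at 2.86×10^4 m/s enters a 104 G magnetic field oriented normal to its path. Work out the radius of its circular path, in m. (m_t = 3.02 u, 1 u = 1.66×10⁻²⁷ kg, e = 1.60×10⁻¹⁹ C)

r ≈ 0.0862 m

The magnetic force provides the centripetal force: qvB = mv²/r, so r = mv/(qB).
r = (5.01×10^-27 kg)(2.86×10^4 m/s) / [(1×1.60×10^-19 C)(0.0104 T)] = 0.0862 m.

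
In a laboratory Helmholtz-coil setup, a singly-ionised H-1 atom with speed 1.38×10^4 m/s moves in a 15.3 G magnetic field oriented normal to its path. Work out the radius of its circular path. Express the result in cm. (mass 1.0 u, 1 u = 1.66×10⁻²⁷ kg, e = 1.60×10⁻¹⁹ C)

r ≈ 9.36 cm

The magnetic force provides the centripetal force: qvB = mv²/r, so r = mv/(qB).
r = (1.66×10^-27 kg)(1.38×10^4 m/s) / [(1×1.60×10^-19 C)(1.53×10^-3 T)] = 0.0936 m.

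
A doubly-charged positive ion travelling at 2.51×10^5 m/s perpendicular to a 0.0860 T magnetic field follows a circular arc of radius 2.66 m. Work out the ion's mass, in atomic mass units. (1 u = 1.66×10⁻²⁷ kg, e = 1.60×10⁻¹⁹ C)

m ≈ 176 u

qvB = mv²/r ⇒ m = qBr/v.
m = (2×1.60×10^-19)(0.0860)(2.66) / (2.51×10^5) = 2.92×10^-25 kg = 176 u.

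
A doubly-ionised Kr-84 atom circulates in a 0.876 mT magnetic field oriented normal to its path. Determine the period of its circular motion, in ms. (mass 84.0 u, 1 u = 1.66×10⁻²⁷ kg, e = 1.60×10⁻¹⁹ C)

The cyclotron period is independent of speed: T = 2πm/(qB).
T = 2π(1.39×10^-25) / [(2×1.60×10^-19)(8.76×10^-4)] = 3.13×10^-3 s.

T ≈ 3.13 ms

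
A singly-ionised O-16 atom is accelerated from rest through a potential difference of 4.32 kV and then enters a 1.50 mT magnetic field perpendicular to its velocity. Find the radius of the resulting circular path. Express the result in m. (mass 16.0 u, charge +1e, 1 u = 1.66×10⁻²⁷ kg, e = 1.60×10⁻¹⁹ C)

The kinetic energy gained is K = qV = (1×1.60×10^-19)(4320) = 6.91×10^-16 J.
v = √(2K/m) = 2.28×10^5 m/s.
r = mv/(qB) = (2.66×10^-26)(2.28×10^5) / [(1×1.60×10^-19)(1.50×10^-3)] = 25.2 m.

r ≈ 25.2 m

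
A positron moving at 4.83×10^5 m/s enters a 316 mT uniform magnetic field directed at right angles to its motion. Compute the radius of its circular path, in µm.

The magnetic force provides the centripetal force: qvB = mv²/r, so r = mv/(qB).
r = (9.11×10^-31 kg)(4.83×10^5 m/s) / [(1×1.60×10^-19 C)(0.316 T)] = 8.70×10^-6 m.

r ≈ 8.70 µm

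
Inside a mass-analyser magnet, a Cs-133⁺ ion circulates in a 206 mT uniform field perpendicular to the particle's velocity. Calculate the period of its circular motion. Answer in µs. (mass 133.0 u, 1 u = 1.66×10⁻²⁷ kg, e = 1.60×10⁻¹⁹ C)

The cyclotron period is independent of speed: T = 2πm/(qB).
T = 2π(2.21×10^-25) / [(1×1.60×10^-19)(0.206)] = 4.21×10^-5 s.

T ≈ 42.1 µs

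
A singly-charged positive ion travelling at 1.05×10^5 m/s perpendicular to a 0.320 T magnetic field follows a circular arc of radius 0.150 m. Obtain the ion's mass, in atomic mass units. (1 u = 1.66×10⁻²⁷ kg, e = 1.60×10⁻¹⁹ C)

qvB = mv²/r ⇒ m = qBr/v.
m = (1×1.60×10^-19)(0.320)(0.150) / (1.05×10^5) = 7.31×10^-26 kg = 44.1 u.

m ≈ 44.1 u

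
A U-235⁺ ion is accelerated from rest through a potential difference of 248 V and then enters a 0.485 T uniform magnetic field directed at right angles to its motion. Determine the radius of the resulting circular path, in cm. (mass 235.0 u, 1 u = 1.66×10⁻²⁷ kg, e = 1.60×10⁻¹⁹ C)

r ≈ 7.17 cm

The kinetic energy gained is K = qV = (1×1.60×10^-19)(248) = 3.97×10^-17 J.
v = √(2K/m) = 1.43×10^4 m/s.
r = mv/(qB) = (3.90×10^-25)(1.43×10^4) / [(1×1.60×10^-19)(0.485)] = 0.0717 m.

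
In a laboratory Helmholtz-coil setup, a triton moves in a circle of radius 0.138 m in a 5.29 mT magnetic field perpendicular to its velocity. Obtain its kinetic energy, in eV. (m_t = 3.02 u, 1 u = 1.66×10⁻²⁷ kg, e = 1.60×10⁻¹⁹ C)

v = qBr/m = (1×1.60×10^-19)(5.29×10^-3)(0.138) / (5.01×10^-27) = 2.33×10^4 m/s.
K = ½mv² = 0.5·(5.01×10^-27)·(2.33×10^4)² = 1.36×10^-18 J = 8.50 eV.

K ≈ 8.50 eV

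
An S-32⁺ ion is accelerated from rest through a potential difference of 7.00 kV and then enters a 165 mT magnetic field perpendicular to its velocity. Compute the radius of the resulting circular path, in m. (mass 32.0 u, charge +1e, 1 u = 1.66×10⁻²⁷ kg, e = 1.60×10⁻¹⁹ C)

r ≈ 0.413 m

The kinetic energy gained is K = qV = (1×1.60×10^-19)(7000) = 1.12×10^-15 J.
v = √(2K/m) = 2.05×10^5 m/s.
r = mv/(qB) = (5.31×10^-26)(2.05×10^5) / [(1×1.60×10^-19)(0.165)] = 0.413 m.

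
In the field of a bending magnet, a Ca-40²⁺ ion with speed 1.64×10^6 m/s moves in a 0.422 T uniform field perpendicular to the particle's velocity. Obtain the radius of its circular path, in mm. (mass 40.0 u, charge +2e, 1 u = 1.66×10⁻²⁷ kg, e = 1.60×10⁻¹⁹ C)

r ≈ 806 mm

The magnetic force provides the centripetal force: qvB = mv²/r, so r = mv/(qB).
r = (6.64×10^-26 kg)(1.64×10^6 m/s) / [(2×1.60×10^-19 C)(0.422 T)] = 0.806 m.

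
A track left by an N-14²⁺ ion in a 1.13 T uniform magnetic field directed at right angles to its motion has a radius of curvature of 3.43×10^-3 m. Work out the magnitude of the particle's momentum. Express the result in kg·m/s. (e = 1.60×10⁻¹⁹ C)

Since qvB = mv²/r, the momentum p = mv = qBr.
p = (2×1.60×10^-19)(1.13)(3.43×10^-3) = 1.24×10^-21 kg·m/s.

p ≈ 1.24×10^-21 kg·m/s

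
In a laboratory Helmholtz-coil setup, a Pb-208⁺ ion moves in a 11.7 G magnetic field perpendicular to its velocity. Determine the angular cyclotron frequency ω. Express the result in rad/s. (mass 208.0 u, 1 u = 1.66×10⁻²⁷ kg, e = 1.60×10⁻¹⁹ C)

ω ≈ 542 rad/s

ω = qB/m = (1×1.60×10^-19)(1.17×10^-3) / (3.45×10^-25) = 542 rad/s.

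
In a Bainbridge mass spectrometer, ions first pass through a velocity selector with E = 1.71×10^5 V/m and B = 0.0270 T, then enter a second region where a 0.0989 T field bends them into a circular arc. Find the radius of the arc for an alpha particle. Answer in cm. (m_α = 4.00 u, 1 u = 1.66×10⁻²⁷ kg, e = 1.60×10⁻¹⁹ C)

The selector passes v = E/B = 1.71×10^5/0.0270 = 6.33×10^6 m/s.
In the deflection region, r = mv/(qB₂) = (6.64×10^-27)(6.33×10^6) / [(2×1.60×10^-19)(0.0989)] = 1.33 m.

r ≈ 133 cm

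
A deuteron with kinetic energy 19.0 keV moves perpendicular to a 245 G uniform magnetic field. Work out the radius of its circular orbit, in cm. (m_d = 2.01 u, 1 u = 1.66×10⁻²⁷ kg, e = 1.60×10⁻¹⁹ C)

Convert the energy: K = 19.0 keV = 3.04×10^-15 J.
v = √(2K/m) = √(2·3.04×10^-15/3.34×10^-27) = 1.35×10^6 m/s.
r = mv/(qB) = (3.34×10^-27)(1.35×10^6) / [(1×1.60×10^-19)(0.0245)] = 1.15 m.

r ≈ 115 cm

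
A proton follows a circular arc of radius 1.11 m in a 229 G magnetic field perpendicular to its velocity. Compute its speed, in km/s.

From qvB = mv²/r, v = qBr/m.
v = (1×1.60×10^-19)(0.0229)(1.11) / (1.67×10^-27) = 2.44×10^6 m/s.

v ≈ 2440 km/s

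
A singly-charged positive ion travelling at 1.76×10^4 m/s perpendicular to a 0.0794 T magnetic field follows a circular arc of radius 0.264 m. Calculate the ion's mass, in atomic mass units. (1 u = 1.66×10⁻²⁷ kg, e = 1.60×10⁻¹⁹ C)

m ≈ 115 u

qvB = mv²/r ⇒ m = qBr/v.
m = (1×1.60×10^-19)(0.0794)(0.264) / (1.76×10^4) = 1.91×10^-25 kg = 115 u.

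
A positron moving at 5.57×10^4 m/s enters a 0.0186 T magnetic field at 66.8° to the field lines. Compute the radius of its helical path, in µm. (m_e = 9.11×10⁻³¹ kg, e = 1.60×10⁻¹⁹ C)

r ≈ 15.7 µm

Only the perpendicular component v⊥ = v sin66.8° = 5.12×10^4 m/s is bent by the field.
r = m v⊥ /(qB) = (9.11×10^-31)(5.12×10^4) / [(1×1.60×10^-19)(0.0186)] = 1.57×10^-5 m.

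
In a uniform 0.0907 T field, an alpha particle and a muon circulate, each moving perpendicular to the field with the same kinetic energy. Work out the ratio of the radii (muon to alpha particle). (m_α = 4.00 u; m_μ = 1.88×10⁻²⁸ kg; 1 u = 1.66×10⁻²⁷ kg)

ratio ≈ 0.337

r = √(2mK)/(qB) ⇒ at equal K, r ∝ √m/q.
r_{muon}/r_{alpha particle} = 0.337.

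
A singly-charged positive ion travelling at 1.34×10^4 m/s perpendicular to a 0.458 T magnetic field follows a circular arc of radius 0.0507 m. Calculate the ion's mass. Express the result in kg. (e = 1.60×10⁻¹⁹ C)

m ≈ 2.77×10^-25 kg

qvB = mv²/r ⇒ m = qBr/v.
m = (1×1.60×10^-19)(0.458)(0.0507) / (1.34×10^4) = 2.77×10^-25 kg.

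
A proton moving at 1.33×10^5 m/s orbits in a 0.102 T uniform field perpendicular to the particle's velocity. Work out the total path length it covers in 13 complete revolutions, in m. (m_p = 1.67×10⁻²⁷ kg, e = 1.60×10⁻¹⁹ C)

r = mv/(qB) = 0.0136 m, so one revolution covers 2πr = 0.0855 m.
In 13 revolutions: L = 13·2πr = 1.11 m.

L ≈ 1.11 m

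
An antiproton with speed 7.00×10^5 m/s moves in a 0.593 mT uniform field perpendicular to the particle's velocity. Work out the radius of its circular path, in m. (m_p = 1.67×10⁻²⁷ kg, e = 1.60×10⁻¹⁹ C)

The magnetic force provides the centripetal force: qvB = mv²/r, so r = mv/(qB).
r = (1.67×10^-27 kg)(7.00×10^5 m/s) / [(1×1.60×10^-19 C)(5.93×10^-4 T)] = 12.3 m.

r ≈ 12.3 m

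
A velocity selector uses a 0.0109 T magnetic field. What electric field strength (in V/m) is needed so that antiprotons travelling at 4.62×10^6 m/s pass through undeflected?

E ≈ 5.04×10^4 V/m

qE = qvB ⇒ E = vB = (4.62×10^6)(0.0109) = 5.04×10^4 V/m.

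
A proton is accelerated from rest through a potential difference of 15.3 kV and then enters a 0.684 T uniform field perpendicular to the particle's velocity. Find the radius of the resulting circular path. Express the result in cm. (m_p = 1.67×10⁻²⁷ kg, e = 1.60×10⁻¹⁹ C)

r ≈ 2.61 cm

The kinetic energy gained is K = qV = (1×1.60×10^-19)(1.53×10^4) = 2.45×10^-15 J.
v = √(2K/m) = 1.71×10^6 m/s.
r = mv/(qB) = (1.67×10^-27)(1.71×10^6) / [(1×1.60×10^-19)(0.684)] = 0.0261 m.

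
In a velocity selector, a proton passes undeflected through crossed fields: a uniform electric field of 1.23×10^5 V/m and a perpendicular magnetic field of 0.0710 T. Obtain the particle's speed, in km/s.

For zero net force, qE = qvB, so v = E/B.
v = (1.23×10^5) / (0.0710) = 1.73×10^6 m/s.

v ≈ 1730 km/s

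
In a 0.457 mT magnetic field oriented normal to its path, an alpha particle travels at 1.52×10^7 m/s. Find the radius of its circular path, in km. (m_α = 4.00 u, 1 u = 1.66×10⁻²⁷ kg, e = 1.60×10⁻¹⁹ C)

r ≈ 0.690 km

The magnetic force provides the centripetal force: qvB = mv²/r, so r = mv/(qB).
r = (6.64×10^-27 kg)(1.52×10^7 m/s) / [(2×1.60×10^-19 C)(4.57×10^-4 T)] = 690 m.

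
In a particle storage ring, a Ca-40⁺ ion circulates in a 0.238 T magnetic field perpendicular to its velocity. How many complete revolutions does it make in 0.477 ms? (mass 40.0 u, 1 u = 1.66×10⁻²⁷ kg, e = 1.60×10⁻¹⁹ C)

T = 2πm/(qB) = 2π(6.64×10^-26) / [(1×1.60×10^-19)(0.238)] = 1.0956×10^-5 s.
N = t/T = 4.77×10^-4 / 1.0956×10^-5 ≈ 43.54, so 43 complete revolutions.

N = 43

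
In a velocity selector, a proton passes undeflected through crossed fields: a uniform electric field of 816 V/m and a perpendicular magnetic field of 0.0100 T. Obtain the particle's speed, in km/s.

For zero net force, qE = qvB, so v = E/B.
v = (816) / (0.0100) = 8.16×10^4 m/s.

v ≈ 81.6 km/s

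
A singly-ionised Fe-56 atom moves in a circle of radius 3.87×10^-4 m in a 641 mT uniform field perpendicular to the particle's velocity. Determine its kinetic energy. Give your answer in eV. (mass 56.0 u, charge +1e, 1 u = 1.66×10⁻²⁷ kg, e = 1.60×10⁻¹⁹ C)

K ≈ 0.0530 eV

v = qBr/m = (1×1.60×10^-19)(0.641)(3.87×10^-4) / (9.30×10^-26) = 427 m/s.
K = ½mv² = 0.5·(9.30×10^-26)·(427)² = 8.47×10^-21 J = 0.0530 eV.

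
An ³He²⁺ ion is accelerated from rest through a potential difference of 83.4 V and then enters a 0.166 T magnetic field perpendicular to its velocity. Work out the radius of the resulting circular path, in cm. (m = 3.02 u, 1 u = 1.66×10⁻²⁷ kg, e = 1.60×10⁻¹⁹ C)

The kinetic energy gained is K = qV = (2×1.60×10^-19)(83.4) = 2.67×10^-17 J.
v = √(2K/m) = 1.03×10^5 m/s.
r = mv/(qB) = (5.01×10^-27)(1.03×10^5) / [(2×1.60×10^-19)(0.166)] = 9.74×10^-3 m.

r ≈ 0.974 cm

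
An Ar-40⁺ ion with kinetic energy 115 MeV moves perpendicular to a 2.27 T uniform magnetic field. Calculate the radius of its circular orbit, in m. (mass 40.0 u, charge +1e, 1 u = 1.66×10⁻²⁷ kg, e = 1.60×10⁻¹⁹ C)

r ≈ 4.30 m

Convert the energy: K = 115 MeV = 1.84×10^-11 J.
v = √(2K/m) = √(2·1.84×10^-11/6.64×10^-26) = 2.35×10^7 m/s.
r = mv/(qB) = (6.64×10^-26)(2.35×10^7) / [(1×1.60×10^-19)(2.27)] = 4.30 m.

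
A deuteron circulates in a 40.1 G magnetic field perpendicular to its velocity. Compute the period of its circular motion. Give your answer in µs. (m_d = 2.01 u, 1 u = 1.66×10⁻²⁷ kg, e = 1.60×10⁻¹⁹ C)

T ≈ 32.7 µs

The cyclotron period is independent of speed: T = 2πm/(qB).
T = 2π(3.34×10^-27) / [(1×1.60×10^-19)(4.01×10^-3)] = 3.27×10^-5 s.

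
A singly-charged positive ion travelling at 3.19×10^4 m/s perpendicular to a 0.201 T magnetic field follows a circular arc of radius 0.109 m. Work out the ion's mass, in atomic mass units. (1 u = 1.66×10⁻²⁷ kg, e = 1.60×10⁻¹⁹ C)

qvB = mv²/r ⇒ m = qBr/v.
m = (1×1.60×10^-19)(0.201)(0.109) / (3.19×10^4) = 1.10×10^-25 kg = 66.2 u.

m ≈ 66.2 u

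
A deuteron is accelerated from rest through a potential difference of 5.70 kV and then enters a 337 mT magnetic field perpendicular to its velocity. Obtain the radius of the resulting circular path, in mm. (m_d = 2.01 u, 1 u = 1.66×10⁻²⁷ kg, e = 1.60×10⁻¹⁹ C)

r ≈ 45.8 mm

The kinetic energy gained is K = qV = (1×1.60×10^-19)(5700) = 9.12×10^-16 J.
v = √(2K/m) = 7.39×10^5 m/s.
r = mv/(qB) = (3.34×10^-27)(7.39×10^5) / [(1×1.60×10^-19)(0.337)] = 0.0458 m.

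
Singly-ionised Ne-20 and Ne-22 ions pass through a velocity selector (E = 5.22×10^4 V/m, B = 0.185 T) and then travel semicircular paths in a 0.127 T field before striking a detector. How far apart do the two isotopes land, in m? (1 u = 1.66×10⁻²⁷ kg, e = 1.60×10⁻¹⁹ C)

Δd ≈ 0.0922 m

Both emerge at v = E/B₁ = 2.82×10^5 m/s.
r = mv/(qB₂), so r₁ = 0.4610 m and r₂ = 0.5071 m, giving Δr = 0.0461 m.
After a semicircle each ion lands a diameter 2r from the entry slit, so the separation is 2Δr = 0.0922 m.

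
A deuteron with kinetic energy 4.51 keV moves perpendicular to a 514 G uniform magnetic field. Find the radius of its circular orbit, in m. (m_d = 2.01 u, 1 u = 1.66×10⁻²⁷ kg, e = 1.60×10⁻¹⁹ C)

Convert the energy: K = 4.51 keV = 7.22×10^-16 J.
v = √(2K/m) = √(2·7.22×10^-16/3.34×10^-27) = 6.58×10^5 m/s.
r = mv/(qB) = (3.34×10^-27)(6.58×10^5) / [(1×1.60×10^-19)(0.0514)] = 0.267 m.

r ≈ 0.267 m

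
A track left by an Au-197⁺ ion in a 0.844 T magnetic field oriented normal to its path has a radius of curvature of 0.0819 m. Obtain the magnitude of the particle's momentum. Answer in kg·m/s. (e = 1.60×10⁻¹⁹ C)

Since qvB = mv²/r, the momentum p = mv = qBr.
p = (1×1.60×10^-19)(0.844)(0.0819) = 1.11×10^-20 kg·m/s.

p ≈ 1.11×10^-20 kg·m/s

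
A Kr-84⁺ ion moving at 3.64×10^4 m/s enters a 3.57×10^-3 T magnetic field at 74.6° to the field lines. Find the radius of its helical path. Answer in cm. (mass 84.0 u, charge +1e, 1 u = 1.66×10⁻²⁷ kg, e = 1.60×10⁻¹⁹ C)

r ≈ 857 cm

Only the perpendicular component v⊥ = v sin74.6° = 3.51×10^4 m/s is bent by the field.
r = m v⊥ /(qB) = (1.39×10^-25)(3.51×10^4) / [(1×1.60×10^-19)(3.57×10^-3)] = 8.57 m.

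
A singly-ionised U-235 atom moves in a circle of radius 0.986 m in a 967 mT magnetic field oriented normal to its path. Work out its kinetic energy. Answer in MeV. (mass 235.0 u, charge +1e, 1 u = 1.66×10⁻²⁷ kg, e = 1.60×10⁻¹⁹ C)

v = qBr/m = (1×1.60×10^-19)(0.967)(0.986) / (3.90×10^-25) = 3.91×10^5 m/s.
K = ½mv² = 0.5·(3.90×10^-25)·(3.91×10^5)² = 2.98×10^-14 J = 0.186 MeV.

K ≈ 0.186 MeV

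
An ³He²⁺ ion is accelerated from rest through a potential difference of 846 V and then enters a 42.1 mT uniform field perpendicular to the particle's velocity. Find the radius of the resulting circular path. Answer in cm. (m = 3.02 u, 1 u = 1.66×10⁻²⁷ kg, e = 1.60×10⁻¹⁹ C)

r ≈ 12.2 cm

The kinetic energy gained is K = qV = (2×1.60×10^-19)(846) = 2.71×10^-16 J.
v = √(2K/m) = 3.29×10^5 m/s.
r = mv/(qB) = (5.01×10^-27)(3.29×10^5) / [(2×1.60×10^-19)(0.0421)] = 0.122 m.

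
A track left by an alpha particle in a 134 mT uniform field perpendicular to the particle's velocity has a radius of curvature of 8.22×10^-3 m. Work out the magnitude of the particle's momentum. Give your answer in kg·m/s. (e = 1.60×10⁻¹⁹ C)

p ≈ 3.52×10^-22 kg·m/s

Since qvB = mv²/r, the momentum p = mv = qBr.
p = (2×1.60×10^-19)(0.134)(8.22×10^-3) = 3.52×10^-22 kg·m/s.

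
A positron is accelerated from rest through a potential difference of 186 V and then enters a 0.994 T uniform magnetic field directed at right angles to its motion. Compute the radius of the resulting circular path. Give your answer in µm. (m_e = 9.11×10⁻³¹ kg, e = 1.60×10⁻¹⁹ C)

The kinetic energy gained is K = qV = (1×1.60×10^-19)(186) = 2.98×10^-17 J.
v = √(2K/m) = 8.08×10^6 m/s.
r = mv/(qB) = (9.11×10^-31)(8.08×10^6) / [(1×1.60×10^-19)(0.994)] = 4.63×10^-5 m.

r ≈ 46.3 µm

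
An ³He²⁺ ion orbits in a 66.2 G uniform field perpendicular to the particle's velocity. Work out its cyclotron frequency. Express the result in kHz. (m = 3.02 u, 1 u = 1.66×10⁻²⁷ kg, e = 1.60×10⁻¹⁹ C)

f = qB/(2πm) = (2×1.60×10^-19)(6.62×10^-3) / [2π(5.01×10^-27)] = 6.73×10^4 Hz.

f ≈ 67.3 kHz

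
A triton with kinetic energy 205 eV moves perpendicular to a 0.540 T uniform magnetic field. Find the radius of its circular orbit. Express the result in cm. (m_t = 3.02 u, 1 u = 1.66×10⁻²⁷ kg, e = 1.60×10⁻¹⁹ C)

Convert the energy: K = 205 eV = 3.28×10^-17 J.
v = √(2K/m) = √(2·3.28×10^-17/5.01×10^-27) = 1.14×10^5 m/s.
r = mv/(qB) = (5.01×10^-27)(1.14×10^5) / [(1×1.60×10^-19)(0.540)] = 6.64×10^-3 m.

r ≈ 0.664 cm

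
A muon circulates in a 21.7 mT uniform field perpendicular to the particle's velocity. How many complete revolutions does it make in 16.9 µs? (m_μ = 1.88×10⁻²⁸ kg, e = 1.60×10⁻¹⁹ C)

N = 49

T = 2πm/(qB) = 2π(1.88×10^-28) / [(1×1.60×10^-19)(0.0217)] = 3.4022×10^-7 s.
N = t/T = 1.69×10^-5 / 3.4022×10^-7 ≈ 49.67, so 49 complete revolutions.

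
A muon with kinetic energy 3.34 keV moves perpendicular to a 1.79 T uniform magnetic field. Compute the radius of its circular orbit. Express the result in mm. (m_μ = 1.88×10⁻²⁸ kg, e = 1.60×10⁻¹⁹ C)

Convert the energy: K = 3.34 keV = 5.34×10^-16 J.
v = √(2K/m) = √(2·5.34×10^-16/1.88×10^-28) = 2.38×10^6 m/s.
r = mv/(qB) = (1.88×10^-28)(2.38×10^6) / [(1×1.60×10^-19)(1.79)] = 1.57×10^-3 m.

r ≈ 1.57 mm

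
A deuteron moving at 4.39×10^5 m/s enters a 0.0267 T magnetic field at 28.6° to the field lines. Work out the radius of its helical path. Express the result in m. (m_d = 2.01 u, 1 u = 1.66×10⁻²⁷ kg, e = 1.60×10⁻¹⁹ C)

Only the perpendicular component v⊥ = v sin28.6° = 2.10×10^5 m/s is bent by the field.
r = m v⊥ /(qB) = (3.34×10^-27)(2.10×10^5) / [(1×1.60×10^-19)(0.0267)] = 0.164 m.

r ≈ 0.164 m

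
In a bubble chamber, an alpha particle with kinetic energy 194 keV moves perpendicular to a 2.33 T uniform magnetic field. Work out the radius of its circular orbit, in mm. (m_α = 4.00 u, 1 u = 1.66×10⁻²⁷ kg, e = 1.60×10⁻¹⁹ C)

Convert the energy: K = 194 keV = 3.10×10^-14 J.
v = √(2K/m) = √(2·3.10×10^-14/6.64×10^-27) = 3.06×10^6 m/s.
r = mv/(qB) = (6.64×10^-27)(3.06×10^6) / [(2×1.60×10^-19)(2.33)] = 0.0272 m.

r ≈ 27.2 mm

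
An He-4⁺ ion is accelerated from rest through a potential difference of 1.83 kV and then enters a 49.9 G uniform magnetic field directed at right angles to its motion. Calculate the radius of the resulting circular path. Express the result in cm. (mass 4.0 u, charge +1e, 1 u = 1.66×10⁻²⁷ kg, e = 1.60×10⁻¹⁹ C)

r ≈ 247 cm

The kinetic energy gained is K = qV = (1×1.60×10^-19)(1830) = 2.93×10^-16 J.
v = √(2K/m) = 2.97×10^5 m/s.
r = mv/(qB) = (6.64×10^-27)(2.97×10^5) / [(1×1.60×10^-19)(4.99×10^-3)] = 2.47 m.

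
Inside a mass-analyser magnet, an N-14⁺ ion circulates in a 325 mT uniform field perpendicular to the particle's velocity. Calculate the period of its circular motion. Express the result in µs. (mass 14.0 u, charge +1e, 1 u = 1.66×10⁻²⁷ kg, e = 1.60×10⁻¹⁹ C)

T ≈ 2.81 µs

The cyclotron period is independent of speed: T = 2πm/(qB).
T = 2π(2.32×10^-26) / [(1×1.60×10^-19)(0.325)] = 2.81×10^-6 s.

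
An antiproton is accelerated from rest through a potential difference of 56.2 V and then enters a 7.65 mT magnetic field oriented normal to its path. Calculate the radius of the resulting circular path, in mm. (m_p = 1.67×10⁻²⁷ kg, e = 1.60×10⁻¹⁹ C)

The kinetic energy gained is K = qV = (1×1.60×10^-19)(56.2) = 8.99×10^-18 J.
v = √(2K/m) = 1.04×10^5 m/s.
r = mv/(qB) = (1.67×10^-27)(1.04×10^5) / [(1×1.60×10^-19)(7.65×10^-3)] = 0.142 m.

r ≈ 142 mm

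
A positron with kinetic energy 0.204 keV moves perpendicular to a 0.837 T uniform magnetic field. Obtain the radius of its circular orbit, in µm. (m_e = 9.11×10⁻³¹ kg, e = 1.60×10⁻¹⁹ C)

Convert the energy: K = 0.204 keV = 3.26×10^-17 J.
v = √(2K/m) = √(2·3.26×10^-17/9.11×10^-31) = 8.47×10^6 m/s.
r = mv/(qB) = (9.11×10^-31)(8.47×10^6) / [(1×1.60×10^-19)(0.837)] = 5.76×10^-5 m.

r ≈ 57.6 µm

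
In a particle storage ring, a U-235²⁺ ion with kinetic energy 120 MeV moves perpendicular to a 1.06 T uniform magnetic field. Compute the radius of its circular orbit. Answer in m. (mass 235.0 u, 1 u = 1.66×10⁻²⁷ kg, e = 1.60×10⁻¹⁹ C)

r ≈ 11.4 m

Convert the energy: K = 120 MeV = 1.92×10^-11 J.
v = √(2K/m) = √(2·1.92×10^-11/3.90×10^-25) = 9.92×10^6 m/s.
r = mv/(qB) = (3.90×10^-25)(9.92×10^6) / [(2×1.60×10^-19)(1.06)] = 11.4 m.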